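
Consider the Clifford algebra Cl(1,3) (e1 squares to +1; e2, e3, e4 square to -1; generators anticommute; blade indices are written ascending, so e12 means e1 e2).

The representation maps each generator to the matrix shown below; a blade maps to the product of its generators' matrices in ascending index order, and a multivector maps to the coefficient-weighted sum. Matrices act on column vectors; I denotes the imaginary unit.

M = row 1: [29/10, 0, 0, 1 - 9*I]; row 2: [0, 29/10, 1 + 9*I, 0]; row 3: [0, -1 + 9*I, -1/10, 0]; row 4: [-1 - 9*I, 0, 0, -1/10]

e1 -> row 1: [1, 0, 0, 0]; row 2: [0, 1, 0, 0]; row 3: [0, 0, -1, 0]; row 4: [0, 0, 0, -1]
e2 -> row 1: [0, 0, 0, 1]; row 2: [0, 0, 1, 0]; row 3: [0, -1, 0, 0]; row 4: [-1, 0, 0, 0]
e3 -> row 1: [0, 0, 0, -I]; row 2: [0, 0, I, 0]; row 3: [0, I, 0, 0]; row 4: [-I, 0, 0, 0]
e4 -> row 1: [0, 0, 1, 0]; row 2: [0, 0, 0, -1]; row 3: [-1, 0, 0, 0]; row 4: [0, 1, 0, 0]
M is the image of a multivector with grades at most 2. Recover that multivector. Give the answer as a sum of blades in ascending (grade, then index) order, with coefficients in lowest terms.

Method: the blade images are trace-orthogonal — tr(rho(e_A) rho(e_B)^-1) = 4 if A = B and 0 otherwise — and rho(e_A)^-1 = (e_A)^2 * rho(e_A) with (e_A)^2 = +1 or -1, so the coefficient of e_A in the preimage is (e_A)^2 * tr(M rho(e_A))/4.
Nonzero projections over blades of grade <= 2: 1: (1)^2 = +1, tr(M 1) = 28/5, coefficient 7/5; e1: (e1)^2 = +1, tr(M rho(e1)) = 6, coefficient 3/2; e2: (e2)^2 = -1, tr(M rho(e2)) = -4, coefficient 1; e3: (e3)^2 = -1, tr(M rho(e3)) = -36, coefficient 9. Every other blade of grade <= 2 projects to 0.
Answer: 7/5 + 3/2*e1 + e2 + 9*e3


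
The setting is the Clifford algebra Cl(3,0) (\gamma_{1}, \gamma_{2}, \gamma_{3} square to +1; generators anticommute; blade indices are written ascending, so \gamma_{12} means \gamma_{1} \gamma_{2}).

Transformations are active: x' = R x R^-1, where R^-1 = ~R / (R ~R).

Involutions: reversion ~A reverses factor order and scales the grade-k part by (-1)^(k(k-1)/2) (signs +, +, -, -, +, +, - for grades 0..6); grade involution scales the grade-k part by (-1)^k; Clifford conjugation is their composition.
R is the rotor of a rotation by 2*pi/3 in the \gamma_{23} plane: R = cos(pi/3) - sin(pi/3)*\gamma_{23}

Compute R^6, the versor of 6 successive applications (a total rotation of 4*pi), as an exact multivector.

The rotor phase is half the rotation angle and phases add under composition, so 6 steps in the \gamma_{23} plane accumulate phase 6*(pi/3) = 2 \pi: R^6 = cos(2 \pi) - sin(2 \pi)*\gamma_{23}.
cos(2 \pi) = 1 and sin(2 \pi) = 0, so R^6 = 1. The total rotation 4*pi is 2 full turns, so every vector returns to itself, yet the rotor is +1, back on the identity sheet (an even number of 2*pi turns).
Answer: 1


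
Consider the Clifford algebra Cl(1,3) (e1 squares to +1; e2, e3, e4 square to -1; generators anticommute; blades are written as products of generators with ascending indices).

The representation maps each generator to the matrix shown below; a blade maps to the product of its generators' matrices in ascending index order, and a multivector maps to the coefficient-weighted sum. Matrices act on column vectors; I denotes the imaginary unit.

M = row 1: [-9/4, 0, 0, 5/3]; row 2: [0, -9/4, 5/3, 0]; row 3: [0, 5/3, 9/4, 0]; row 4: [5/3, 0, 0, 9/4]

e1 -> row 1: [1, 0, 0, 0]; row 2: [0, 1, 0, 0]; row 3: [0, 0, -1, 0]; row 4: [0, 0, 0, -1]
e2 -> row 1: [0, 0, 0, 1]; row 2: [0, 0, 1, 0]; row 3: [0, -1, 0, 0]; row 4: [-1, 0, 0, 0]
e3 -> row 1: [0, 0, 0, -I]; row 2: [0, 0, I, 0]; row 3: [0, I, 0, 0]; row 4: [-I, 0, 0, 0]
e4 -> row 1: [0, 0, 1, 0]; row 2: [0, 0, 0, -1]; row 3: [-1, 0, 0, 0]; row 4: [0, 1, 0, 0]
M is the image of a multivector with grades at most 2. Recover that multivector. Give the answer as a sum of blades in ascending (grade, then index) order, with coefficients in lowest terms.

Method: the blade images are trace-orthogonal — tr(rho(e_A) rho(e_B)^-1) = 4 if A = B and 0 otherwise — and rho(e_A)^-1 = (e_A)^2 * rho(e_A) with (e_A)^2 = +1 or -1, so the coefficient of e_A in the preimage is (e_A)^2 * tr(M rho(e_A))/4.
Nonzero projections over blades of grade <= 2: e1: (e1)^2 = +1, tr(M rho(e1)) = -9, coefficient -9/4; e1 e2: (e1 e2)^2 = +1, tr(M rho(e1 e2)) = 20/3, coefficient 5/3. Every other blade of grade <= 2 projects to 0.
Answer: -9/4*e1 + 5/3*e1 e2


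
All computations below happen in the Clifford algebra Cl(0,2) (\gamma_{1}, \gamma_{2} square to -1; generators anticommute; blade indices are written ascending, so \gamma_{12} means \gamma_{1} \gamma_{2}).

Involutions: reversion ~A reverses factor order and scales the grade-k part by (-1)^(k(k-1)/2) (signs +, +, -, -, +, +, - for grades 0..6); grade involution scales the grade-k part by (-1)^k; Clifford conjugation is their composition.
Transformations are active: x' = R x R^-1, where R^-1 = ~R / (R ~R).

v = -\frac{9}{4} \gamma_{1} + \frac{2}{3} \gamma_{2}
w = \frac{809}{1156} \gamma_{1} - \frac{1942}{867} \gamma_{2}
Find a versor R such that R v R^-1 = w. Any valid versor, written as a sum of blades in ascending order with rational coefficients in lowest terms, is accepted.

R = v + w = -\frac{448}{289} \gamma_{1} - \frac{1364}{867} \gamma_{2} works: the equal norms (-\frac{793}{144}) guarantee its sandwich swaps v into w.
Answer: -\frac{448}{289} \gamma_{1} - \frac{1364}{867} \gamma_{2}


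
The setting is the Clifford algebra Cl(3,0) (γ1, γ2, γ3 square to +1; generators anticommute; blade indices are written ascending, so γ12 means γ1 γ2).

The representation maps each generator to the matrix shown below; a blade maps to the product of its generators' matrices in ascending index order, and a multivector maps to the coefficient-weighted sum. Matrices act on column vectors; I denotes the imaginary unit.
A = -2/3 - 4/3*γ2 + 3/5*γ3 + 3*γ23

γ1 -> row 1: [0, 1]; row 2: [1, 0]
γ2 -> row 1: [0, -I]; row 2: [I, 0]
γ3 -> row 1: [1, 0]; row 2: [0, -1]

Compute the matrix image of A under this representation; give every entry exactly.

Bivector images (products of the table entries): rho(γ23) = rho(γ2)rho(γ3) = row 1: [0, I]; row 2: [I, 0].
M = (-2/3)*1 + (-4/3)*rho(γ2) + (3/5)*rho(γ3) + (3)*rho(γ23), summed entrywise (1 is the identity matrix):
Answer: row 1: [-1/15, 13*I/3]; row 2: [5*I/3, -19/15]


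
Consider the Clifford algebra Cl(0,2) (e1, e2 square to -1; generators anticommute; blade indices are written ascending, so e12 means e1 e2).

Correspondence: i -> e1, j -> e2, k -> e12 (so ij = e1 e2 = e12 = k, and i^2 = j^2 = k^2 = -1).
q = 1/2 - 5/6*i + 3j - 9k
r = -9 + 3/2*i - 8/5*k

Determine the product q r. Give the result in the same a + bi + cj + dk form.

In blades: q = 1/2 - 5/6*e1 + 3*e2 - 9*e12, r = -9 + 3/2*e1 - 8/5*e12.
Distribute q over r term by term (generator squares from the signature, products reordered to ascending indices): (1/2)*r = -9/2 + 3/4*e1 - 4/5*e12; (-5/6*e1)*r = 5/4 + 15/2*e1 - 4/3*e2; (3*e2)*r = -24/5*e1 - 27*e2 - 9/2*e12; (-9*e12)*r = -72/5 - 27/2*e2 + 81*e12.
Sum: -353/20 + 69/20*e1 - 251/6*e2 + 757/10*e12; translating back through the correspondence:
Answer: -353/20 + 69/20*i - 251/6*j + 757/10*k


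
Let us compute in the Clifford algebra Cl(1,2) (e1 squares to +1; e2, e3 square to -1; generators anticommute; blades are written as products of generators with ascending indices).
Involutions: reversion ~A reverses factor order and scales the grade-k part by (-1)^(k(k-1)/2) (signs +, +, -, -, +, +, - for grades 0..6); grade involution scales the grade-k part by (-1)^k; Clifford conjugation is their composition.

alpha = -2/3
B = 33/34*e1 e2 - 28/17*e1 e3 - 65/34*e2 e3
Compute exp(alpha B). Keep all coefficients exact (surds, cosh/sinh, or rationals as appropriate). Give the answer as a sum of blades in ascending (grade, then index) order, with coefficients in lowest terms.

B^2 term by term: the squares give (33/34)^2*(e1 e2)^2 + (-28/17)^2*(e1 e3)^2 + (-65/34)^2*(e2 e3)^2 = 1089/1156*(+1) + 784/289*(+1) + 4225/1156*(-1) = 0 (each basis 2-blade squares to minus the product of its generators' squares); cross terms between blades sharing an index anticommute and cancel. So B^2 = 0.
B^2 = 0, so the series closes: exp(alpha B) = 1 + alpha B (parabolic case).
Answer: 1 - 11/17*e1 e2 + 56/51*e1 e3 + 65/51*e2 e3


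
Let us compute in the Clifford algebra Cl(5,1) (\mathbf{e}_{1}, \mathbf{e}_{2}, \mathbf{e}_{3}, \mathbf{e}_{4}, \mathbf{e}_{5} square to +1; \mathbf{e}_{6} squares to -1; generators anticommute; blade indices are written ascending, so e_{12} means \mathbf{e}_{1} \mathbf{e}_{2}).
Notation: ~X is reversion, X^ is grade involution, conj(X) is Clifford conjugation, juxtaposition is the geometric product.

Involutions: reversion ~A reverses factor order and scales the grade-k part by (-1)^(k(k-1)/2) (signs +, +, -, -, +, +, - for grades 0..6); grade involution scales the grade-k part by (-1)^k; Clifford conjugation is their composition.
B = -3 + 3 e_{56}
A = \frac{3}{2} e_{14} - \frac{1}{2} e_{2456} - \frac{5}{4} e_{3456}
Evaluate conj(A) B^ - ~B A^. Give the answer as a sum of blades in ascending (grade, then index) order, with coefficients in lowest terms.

first term: \frac{9}{2} e_{14} - \frac{3}{2} e_{24} - \frac{15}{4} e_{34} - \frac{9}{2} e_{1456} + \frac{3}{2} e_{2456} + \frac{15}{4} e_{3456}
second term: -\frac{9}{2} e_{14} + \frac{3}{2} e_{24} + \frac{15}{4} e_{34} - \frac{9}{2} e_{1456} + \frac{3}{2} e_{2456} + \frac{15}{4} e_{3456}
Answer: 9 e_{14} - 3 e_{24} - \frac{15}{2} e_{34}


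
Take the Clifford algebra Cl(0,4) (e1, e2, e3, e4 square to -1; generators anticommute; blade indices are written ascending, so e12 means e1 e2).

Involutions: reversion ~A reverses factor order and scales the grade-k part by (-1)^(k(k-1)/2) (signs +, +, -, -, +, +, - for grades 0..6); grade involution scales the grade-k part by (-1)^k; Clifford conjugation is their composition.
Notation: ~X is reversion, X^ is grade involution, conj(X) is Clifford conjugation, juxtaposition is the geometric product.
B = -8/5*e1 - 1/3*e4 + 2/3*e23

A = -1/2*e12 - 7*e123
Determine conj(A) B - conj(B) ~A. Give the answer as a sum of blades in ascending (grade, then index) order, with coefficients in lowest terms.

first term: 14/3*e1 - 4/5*e2 - 1/3*e13 - 56/5*e23 - 1/6*e124 + 7/3*e1234
second term: 14/3*e1 - 4/5*e2 - 1/3*e13 - 56/5*e23 + 1/6*e124 - 7/3*e1234
Answer: -1/3*e124 + 14/3*e1234


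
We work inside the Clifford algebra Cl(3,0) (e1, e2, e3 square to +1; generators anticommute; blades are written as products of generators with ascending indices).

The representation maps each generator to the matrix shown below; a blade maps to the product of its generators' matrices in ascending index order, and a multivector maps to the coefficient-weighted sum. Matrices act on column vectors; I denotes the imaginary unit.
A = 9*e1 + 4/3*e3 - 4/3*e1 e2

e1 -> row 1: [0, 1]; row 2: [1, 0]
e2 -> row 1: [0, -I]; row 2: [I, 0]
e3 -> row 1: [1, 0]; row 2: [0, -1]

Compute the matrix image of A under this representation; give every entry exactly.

Bivector images (products of the table entries): rho(e1 e2) = rho(e1)rho(e2) = row 1: [I, 0]; row 2: [0, -I].
M = (9)*rho(e1) + (4/3)*rho(e3) + (-4/3)*rho(e1 e2), summed entrywise:
Answer: row 1: [4/3 - 4*I/3, 9]; row 2: [9, -4/3 + 4*I/3]


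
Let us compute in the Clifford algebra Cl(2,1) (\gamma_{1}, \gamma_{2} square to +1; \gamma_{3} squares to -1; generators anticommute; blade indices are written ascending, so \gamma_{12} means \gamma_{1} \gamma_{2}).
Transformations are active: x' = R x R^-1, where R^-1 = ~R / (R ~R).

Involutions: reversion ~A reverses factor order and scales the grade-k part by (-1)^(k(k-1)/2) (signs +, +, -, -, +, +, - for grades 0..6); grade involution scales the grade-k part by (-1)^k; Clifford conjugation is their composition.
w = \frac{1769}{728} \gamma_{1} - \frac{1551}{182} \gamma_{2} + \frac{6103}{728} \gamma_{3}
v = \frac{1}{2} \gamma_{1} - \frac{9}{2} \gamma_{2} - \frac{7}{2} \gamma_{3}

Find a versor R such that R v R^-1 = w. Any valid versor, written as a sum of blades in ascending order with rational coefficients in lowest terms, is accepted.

Why this works: both vectors square to \frac{33}{4}, so q(v) = q(w) and R = v + w = \frac{2133}{728} \gamma_{1} - \frac{1185}{91} \gamma_{2} + \frac{3555}{728} \gamma_{3} carries v to w — its own direction survives, the complement (v - w)/2 flips.
Answer: \frac{2133}{728} \gamma_{1} - \frac{1185}{91} \gamma_{2} + \frac{3555}{728} \gamma_{3}


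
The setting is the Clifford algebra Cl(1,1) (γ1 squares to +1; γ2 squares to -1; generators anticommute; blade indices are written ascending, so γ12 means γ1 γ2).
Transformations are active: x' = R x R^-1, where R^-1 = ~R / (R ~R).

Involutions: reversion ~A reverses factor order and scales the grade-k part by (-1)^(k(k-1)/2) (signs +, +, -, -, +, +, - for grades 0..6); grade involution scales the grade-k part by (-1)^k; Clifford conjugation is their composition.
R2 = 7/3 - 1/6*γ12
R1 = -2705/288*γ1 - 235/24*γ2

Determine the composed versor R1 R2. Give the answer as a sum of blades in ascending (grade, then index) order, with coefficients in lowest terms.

Distribute over the terms of R1 (each basis-blade product reordered to ascending indices, repeated generators contracted through their squares):
(-2705/288*γ1) R2 = -18935/864*γ1 + 2705/1728*γ2
(-235/24*γ2) R2 = 235/144*γ1 - 1645/72*γ2
Summing the partial products and collecting blades:
Answer: -17525/864*γ1 - 36775/1728*γ2


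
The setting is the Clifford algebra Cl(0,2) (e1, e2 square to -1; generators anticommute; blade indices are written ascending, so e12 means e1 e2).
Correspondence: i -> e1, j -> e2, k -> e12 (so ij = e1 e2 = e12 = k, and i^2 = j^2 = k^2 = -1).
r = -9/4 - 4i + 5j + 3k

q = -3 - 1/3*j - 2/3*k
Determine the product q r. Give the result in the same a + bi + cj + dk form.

In blades: q = -3 - 1/3*e2 - 2/3*e12, r = -9/4 - 4*e1 + 5*e2 + 3*e12.
Distribute q over r term by term (generator squares from the signature, products reordered to ascending indices): (-3)*r = 27/4 + 12*e1 - 15*e2 - 9*e12; (-1/3*e2)*r = 5/3 - e1 + 3/4*e2 - 4/3*e12; (-2/3*e12)*r = 2 + 10/3*e1 + 8/3*e2 + 3/2*e12.
Sum: 125/12 + 43/3*e1 - 139/12*e2 - 53/6*e12; translating back through the correspondence:
Answer: 125/12 + 43/3*i - 139/12*j - 53/6*k


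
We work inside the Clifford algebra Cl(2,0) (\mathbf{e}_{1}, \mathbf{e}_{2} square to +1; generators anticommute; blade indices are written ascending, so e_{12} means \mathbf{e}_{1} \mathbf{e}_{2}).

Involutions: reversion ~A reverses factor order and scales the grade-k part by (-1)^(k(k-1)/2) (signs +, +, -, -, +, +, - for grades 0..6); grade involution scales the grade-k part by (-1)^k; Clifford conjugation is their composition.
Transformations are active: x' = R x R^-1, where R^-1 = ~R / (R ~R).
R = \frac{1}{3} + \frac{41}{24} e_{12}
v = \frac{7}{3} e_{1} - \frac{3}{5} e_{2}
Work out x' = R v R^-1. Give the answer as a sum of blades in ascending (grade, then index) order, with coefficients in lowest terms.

~R = \frac{1}{3} - \frac{41}{24} e_{12}, and R ~R = \frac{1745}{576}, so R^-1 = ~R / (\frac{1745}{576}).
R v = -\frac{89}{360} e_{1} - \frac{1507}{360} e_{2}
Answer: -\frac{20833}{8725} e_{1} - \frac{8407}{26175} e_{2}


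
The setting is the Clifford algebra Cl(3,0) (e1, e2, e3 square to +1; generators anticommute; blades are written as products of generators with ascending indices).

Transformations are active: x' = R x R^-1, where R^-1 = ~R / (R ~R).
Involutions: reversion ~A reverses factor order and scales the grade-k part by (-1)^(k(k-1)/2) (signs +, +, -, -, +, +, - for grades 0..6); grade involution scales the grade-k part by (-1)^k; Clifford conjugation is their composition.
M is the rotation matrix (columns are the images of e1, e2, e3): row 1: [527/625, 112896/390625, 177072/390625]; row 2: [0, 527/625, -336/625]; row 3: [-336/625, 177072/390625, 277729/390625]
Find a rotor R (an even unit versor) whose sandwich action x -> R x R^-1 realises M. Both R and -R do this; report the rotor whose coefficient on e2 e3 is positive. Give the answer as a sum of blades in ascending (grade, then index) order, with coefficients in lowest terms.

Method: write R = a + b12*e1 e2 + b13*e1 e3 + b23*e2 e3 with a^2 + b12^2 + b13^2 + b23^2 = 1 (so R^-1 = ~R). Expanding the columns R e_j ~R gives tr M = 4a^2 - 1 and, from the antisymmetric part, M21 - M12 = -4a*b12, M13 - M31 = 4a*b13, M32 - M23 = -4a*b23.
Here tr M = 936479/390625, so a^2 = (1 + tr M)/4 = 331776/390625 and a = ±576/625. Taking a = 576/625: M21 - M12 = -112896/390625, M13 - M31 = 387072/390625, M32 - M23 = 387072/390625, giving b12 = 49/625, b13 = 168/625, b23 = -168/625, i.e. R = 576/625 + 49/625*e1 e2 + 168/625*e1 e3 - 168/625*e2 e3.
Its e2 e3 coefficient is negative, so report the other preimage -R.
Answer: -576/625 - 49/625*e1 e2 - 168/625*e1 e3 + 168/625*e2 e3. Sheet selection: the two-to-one cover makes ±R indistinguishable at the matrix level (trace 936479/390625), so uniqueness comes from the required sign on e2 e3.


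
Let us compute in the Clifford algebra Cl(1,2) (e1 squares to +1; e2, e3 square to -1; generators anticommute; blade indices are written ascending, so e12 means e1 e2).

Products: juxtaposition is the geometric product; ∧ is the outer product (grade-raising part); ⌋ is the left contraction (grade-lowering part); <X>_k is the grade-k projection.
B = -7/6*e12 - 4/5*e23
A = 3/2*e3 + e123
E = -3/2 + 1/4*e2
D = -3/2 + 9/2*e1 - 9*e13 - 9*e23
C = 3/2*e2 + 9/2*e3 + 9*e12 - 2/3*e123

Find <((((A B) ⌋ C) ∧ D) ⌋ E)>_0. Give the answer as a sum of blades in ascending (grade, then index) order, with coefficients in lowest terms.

step 1: 4/5*e1 - 6/5*e2 - 7/6*e3 - 7/4*e123
step 2: 353/60 - 54/5*e1 + 36/5*e2 - 7/9*e12 + 4/5*e13 - 8/15*e23
step 3: -353/40 + 1707/40*e1 - 54/5*e2 - 937/30*e12 - 1083/20*e13 - 1043/20*e23 + 798/5*e123
step 4: 255/16 - 353/160*e2
step 5: 255/16
Answer: 255/16


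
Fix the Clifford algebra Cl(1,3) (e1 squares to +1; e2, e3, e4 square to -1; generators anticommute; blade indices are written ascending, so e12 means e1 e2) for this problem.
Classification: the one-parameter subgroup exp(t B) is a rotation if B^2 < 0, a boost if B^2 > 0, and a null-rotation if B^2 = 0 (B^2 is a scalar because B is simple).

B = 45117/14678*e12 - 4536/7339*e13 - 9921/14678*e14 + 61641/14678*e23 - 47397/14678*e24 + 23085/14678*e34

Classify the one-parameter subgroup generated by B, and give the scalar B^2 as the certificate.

B^2 term by term: the squares give (45117/14678)^2*(e12)^2 + (-4536/7339)^2*(e13)^2 + (-9921/14678)^2*(e14)^2 + (61641/14678)^2*(e23)^2 + (-47397/14678)^2*(e24)^2 + (23085/14678)^2*(e34)^2 = 2035543689/215443684*(+1) + 20575296/53860921*(+1) + 98426241/215443684*(+1) + 3799612881/215443684*(-1) + 2246475609/215443684*(-1) + 532917225/215443684*(-1) = -81/4 (each basis 2-blade squares to minus the product of its generators' squares); cross terms between blades sharing an index anticommute and cancel; the commuting (index-disjoint) pairs give grade-4 terms 2*c*c'*(blade product), which cancel blade by blade — e1234: 1041525945/107721842 - 214992792/53860921 - 611540361/107721842 = 0 — confirming B is simple. So B^2 = -81/4.
Answer: rotation, certificate B^2 = -81/4. Note: conjugating B changes its blade decomposition but never the scalar B^2 = -81/4, whose sign settles the classification.


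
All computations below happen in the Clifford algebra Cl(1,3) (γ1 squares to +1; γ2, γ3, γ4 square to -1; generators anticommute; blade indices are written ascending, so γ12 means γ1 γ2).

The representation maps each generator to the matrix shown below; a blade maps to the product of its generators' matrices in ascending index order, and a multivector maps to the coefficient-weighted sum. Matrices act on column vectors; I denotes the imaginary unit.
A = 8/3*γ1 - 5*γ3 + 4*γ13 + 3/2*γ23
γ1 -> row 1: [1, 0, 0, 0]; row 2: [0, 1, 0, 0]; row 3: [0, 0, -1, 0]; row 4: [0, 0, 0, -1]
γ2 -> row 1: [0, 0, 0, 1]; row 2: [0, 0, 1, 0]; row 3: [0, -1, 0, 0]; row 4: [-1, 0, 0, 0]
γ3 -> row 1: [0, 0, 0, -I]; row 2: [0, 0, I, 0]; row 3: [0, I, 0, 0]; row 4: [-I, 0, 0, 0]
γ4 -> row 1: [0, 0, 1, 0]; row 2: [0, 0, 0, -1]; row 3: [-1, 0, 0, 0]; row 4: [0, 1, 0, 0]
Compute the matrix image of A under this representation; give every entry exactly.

Bivector images (products of the table entries): rho(γ13) = rho(γ1)rho(γ3) = row 1: [0, 0, 0, -I]; row 2: [0, 0, I, 0]; row 3: [0, -I, 0, 0]; row 4: [I, 0, 0, 0]; rho(γ23) = rho(γ2)rho(γ3) = row 1: [-I, 0, 0, 0]; row 2: [0, I, 0, 0]; row 3: [0, 0, -I, 0]; row 4: [0, 0, 0, I].
M = (8/3)*rho(γ1) + (-5)*rho(γ3) + (4)*rho(γ13) + (3/2)*rho(γ23), summed entrywise:
Answer: row 1: [8/3 - 3*I/2, 0, 0, I]; row 2: [0, 8/3 + 3*I/2, -I, 0]; row 3: [0, -9*I, -8/3 - 3*I/2, 0]; row 4: [9*I, 0, 0, -8/3 + 3*I/2]


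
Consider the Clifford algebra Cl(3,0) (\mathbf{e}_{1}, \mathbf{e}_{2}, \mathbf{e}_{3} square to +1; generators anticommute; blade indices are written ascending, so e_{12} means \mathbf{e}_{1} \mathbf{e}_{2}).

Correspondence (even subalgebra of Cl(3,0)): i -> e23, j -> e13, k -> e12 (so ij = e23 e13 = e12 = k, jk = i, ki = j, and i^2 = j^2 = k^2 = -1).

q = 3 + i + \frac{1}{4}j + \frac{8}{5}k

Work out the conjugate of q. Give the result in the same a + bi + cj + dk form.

In blades: q = 3 + \frac{8}{5} e_{12} + \frac{1}{4} e_{13} + e_{23}.
Quaternion conjugation is reversion on the even subalgebra: the scalar is fixed and every grade-2 blade flips sign, giving 3 - \frac{8}{5} e_{12} - \frac{1}{4} e_{13} - e_{23}; translating back:
Answer: 3 - i - \frac{1}{4}j - \frac{8}{5}k


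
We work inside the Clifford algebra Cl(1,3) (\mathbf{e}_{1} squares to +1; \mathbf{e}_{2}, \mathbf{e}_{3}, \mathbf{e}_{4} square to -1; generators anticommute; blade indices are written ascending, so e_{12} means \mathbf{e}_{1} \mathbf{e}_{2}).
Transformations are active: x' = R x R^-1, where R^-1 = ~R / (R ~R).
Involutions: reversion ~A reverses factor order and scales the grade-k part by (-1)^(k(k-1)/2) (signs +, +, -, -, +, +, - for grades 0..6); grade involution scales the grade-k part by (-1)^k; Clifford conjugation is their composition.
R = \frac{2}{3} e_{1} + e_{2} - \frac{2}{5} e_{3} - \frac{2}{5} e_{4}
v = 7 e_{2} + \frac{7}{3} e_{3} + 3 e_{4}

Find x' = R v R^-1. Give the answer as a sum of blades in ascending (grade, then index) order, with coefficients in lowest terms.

~R = \frac{2}{3} e_{1} + e_{2} - \frac{2}{5} e_{3} - \frac{2}{5} e_{4}, and R ~R = -\frac{197}{225}, so R^-1 = ~R / (-\frac{197}{225}).
R v = -\frac{73}{15} + \frac{14}{3} e_{12} + \frac{14}{9} e_{13} + 2 e_{14} + \frac{77}{15} e_{23} + \frac{29}{5} e_{24} - \frac{4}{15} e_{34}
Answer: \frac{1460}{197} e_{1} + \frac{811}{197} e_{2} - \frac{4007}{591} e_{3} - \frac{1467}{197} e_{4}


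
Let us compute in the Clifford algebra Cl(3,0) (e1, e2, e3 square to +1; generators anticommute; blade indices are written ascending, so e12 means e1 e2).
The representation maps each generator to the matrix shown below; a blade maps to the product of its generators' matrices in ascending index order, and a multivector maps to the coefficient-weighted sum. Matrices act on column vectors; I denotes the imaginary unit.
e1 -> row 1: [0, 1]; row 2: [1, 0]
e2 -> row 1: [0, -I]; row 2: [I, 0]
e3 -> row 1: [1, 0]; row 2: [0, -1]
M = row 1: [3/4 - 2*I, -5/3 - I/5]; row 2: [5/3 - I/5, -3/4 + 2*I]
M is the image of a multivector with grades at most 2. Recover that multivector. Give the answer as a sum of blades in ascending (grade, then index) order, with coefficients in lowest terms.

Method: 1, rho(e1), rho(e2), rho(e3) form a trace-orthogonal basis of the 2x2 complex matrices (tr(X Y) = 2 if X = Y, else 0), so M = m0*1 + m1*rho(e1) + m2*rho(e2) + m3*rho(e3) with m0 = tr(M)/2 = 0, m1 = tr(M rho(e1))/2 = -I/5, m2 = tr(M rho(e2))/2 = -5*I/3, m3 = tr(M rho(e3))/2 = 3/4 - 2*I.
Multiplying table entries, the bivector images are rho(e12) = I*rho(e3), rho(e13) = -I*rho(e2), rho(e23) = I*rho(e1); with real blade coefficients the real parts of m0..m3 are the coefficients of 1, e1, e2, e3 and the imaginary parts give the bivectors (e23: Im m1, e13: -Im m2, e12: Im m3).
Answer: 3/4*e3 - 2*e12 + 5/3*e13 - 1/5*e23


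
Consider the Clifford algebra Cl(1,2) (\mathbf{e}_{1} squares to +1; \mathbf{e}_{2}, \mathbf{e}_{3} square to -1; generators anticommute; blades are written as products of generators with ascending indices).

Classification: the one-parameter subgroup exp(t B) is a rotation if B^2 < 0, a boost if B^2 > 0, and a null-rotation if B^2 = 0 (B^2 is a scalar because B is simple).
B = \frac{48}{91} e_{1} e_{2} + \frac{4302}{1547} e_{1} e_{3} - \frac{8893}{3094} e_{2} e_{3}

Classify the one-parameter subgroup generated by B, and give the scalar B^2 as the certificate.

B^2 term by term: the squares give (\frac{48}{91})^2*(e_{1} e_{2})^2 + (\frac{4302}{1547})^2*(e_{1} e_{3})^2 + (-\frac{8893}{3094})^2*(e_{2} e_{3})^2 = \frac{2304}{8281}*(+1) + \frac{18507204}{2393209}*(+1) + \frac{79085449}{9572836}*(-1) = -\frac{1}{4} (each basis 2-blade squares to minus the product of its generators' squares); cross terms between blades sharing an index anticommute and cancel. So B^2 = -\frac{1}{4}.
Answer: rotation, certificate B^2 = -\frac{1}{4}. One invariant decides it: the square -\frac{1}{4} survives every conjugation, and its sign is exactly the classification.


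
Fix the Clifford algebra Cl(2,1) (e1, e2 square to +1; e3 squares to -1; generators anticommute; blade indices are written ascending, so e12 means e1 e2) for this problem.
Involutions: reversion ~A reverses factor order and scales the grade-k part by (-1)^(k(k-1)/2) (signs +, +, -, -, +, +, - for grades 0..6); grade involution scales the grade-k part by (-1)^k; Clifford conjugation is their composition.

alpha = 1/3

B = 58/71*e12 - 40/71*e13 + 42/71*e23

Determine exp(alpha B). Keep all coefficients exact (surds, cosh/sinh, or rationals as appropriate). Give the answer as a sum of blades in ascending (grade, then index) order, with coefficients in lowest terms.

B^2 term by term: the squares give (58/71)^2*(e12)^2 + (-40/71)^2*(e13)^2 + (42/71)^2*(e23)^2 = 3364/5041*(-1) + 1600/5041*(+1) + 1764/5041*(+1) = 0 (each basis 2-blade squares to minus the product of its generators' squares); cross terms between blades sharing an index anticommute and cancel. So B^2 = 0.
B^2 = 0, and the exponential is exactly linear here: exp(alpha B) = 1 + alpha B (parabolic case).
Answer: 1 + 58/213*e12 - 40/213*e13 + 14/71*e23


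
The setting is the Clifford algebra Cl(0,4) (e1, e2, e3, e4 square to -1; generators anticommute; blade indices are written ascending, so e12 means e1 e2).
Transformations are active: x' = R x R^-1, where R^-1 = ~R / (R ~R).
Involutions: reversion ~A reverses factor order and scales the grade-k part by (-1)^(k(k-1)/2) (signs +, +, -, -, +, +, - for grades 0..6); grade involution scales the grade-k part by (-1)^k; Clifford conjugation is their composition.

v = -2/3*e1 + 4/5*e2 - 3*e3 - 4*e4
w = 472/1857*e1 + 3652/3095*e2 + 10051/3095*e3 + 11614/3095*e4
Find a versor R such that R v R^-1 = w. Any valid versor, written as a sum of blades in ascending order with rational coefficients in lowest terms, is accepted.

Take R = v + w = -766/1857*e1 + 6128/3095*e2 + 766/3095*e3 - 766/3095*e4. Because q(v) = q(w) = -5869/225, conjugation by R sends v exactly to w.
Answer: -766/1857*e1 + 6128/3095*e2 + 766/3095*e3 - 766/3095*e4


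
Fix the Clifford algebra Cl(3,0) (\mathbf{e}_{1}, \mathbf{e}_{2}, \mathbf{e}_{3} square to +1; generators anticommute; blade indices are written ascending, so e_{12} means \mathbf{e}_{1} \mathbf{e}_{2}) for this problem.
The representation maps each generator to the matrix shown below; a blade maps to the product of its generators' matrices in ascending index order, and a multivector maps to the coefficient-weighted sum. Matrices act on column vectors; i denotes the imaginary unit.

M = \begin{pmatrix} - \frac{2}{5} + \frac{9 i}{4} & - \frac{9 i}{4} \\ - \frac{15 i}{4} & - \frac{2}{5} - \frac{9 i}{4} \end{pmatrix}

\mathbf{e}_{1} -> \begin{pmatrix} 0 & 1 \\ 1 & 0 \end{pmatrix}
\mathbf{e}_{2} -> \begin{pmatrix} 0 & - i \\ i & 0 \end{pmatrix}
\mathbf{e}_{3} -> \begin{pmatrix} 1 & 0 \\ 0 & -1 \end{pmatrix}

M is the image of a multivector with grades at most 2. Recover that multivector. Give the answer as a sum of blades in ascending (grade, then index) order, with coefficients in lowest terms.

Method: 1, rho(e_{1}), rho(e_{2}), rho(e_{3}) form a trace-orthogonal basis of the 2x2 complex matrices (tr(X Y) = 2 if X = Y, else 0), so M = m0*1 + m1*rho(e_{1}) + m2*rho(e_{2}) + m3*rho(e_{3}) with m0 = tr(M)/2 = - \frac{2}{5}, m1 = tr(M rho(e_{1}))/2 = - 3 i, m2 = tr(M rho(e_{2}))/2 = - \frac{3}{4}, m3 = tr(M rho(e_{3}))/2 = \frac{9 i}{4}.
Multiplying table entries, the bivector images are rho(e_{12}) = i*rho(e_{3}), rho(e_{13}) = -i*rho(e_{2}), rho(e_{23}) = i*rho(e_{1}); with real blade coefficients the real parts of m0..m3 are the coefficients of 1, e_{1}, e_{2}, e_{3} and the imaginary parts give the bivectors (e_{23}: Im m1, e_{13}: -Im m2, e_{12}: Im m3).
Answer: -\frac{2}{5} - \frac{3}{4} e_{2} + \frac{9}{4} e_{12} - 3 e_{23}


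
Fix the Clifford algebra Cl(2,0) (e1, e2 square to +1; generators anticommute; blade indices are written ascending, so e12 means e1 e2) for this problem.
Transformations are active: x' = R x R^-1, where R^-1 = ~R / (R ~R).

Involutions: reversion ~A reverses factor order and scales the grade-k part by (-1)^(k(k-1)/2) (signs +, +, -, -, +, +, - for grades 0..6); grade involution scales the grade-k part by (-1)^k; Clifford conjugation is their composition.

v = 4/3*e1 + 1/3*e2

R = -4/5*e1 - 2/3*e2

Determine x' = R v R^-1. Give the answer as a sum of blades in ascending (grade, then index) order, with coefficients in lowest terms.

~R = -4/5*e1 - 2/3*e2, and R ~R = 244/225, so R^-1 = ~R / (244/225).
R v = -58/45 + 28/45*e12
Answer: 104/183*e1 + 229/183*e2


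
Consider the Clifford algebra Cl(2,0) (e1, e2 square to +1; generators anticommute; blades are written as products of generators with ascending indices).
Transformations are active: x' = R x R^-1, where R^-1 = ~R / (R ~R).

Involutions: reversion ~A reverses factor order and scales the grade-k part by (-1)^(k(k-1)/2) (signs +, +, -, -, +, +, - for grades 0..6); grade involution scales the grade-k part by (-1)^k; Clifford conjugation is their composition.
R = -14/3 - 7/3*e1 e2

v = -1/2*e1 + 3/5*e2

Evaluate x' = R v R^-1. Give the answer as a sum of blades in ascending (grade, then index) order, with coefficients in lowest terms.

~R = -14/3 + 7/3*e1 e2, and R ~R = 245/9, so R^-1 = ~R / (245/9).
R v = 14/15*e1 - 119/30*e2
Answer: 9/50*e1 + 19/25*e2


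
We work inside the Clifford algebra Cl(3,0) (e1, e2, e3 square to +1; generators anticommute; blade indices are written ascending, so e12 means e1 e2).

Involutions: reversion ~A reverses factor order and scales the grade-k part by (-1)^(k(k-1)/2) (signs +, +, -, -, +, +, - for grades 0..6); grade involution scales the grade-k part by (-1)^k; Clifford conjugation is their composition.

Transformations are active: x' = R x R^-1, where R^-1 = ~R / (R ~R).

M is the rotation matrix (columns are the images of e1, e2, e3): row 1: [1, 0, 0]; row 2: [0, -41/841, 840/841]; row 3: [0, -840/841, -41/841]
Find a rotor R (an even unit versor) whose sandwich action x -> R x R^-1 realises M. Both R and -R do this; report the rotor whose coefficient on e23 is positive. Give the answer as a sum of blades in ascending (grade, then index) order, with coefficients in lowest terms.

Method: write R = a + b12*e12 + b13*e13 + b23*e23 with a^2 + b12^2 + b13^2 + b23^2 = 1 (so R^-1 = ~R). Expanding the columns R e_j ~R gives tr M = 4a^2 - 1 and, from the antisymmetric part, M21 - M12 = -4a*b12, M13 - M31 = 4a*b13, M32 - M23 = -4a*b23.
Here tr M = 759/841, so a^2 = (1 + tr M)/4 = 400/841 and a = ±20/29. Taking a = 20/29: M21 - M12 = 0, M13 - M31 = 0, M32 - M23 = -1680/841, giving b12 = 0, b13 = 0, b23 = 21/29, i.e. R = 20/29 + 21/29*e23.
Its e23 coefficient is already positive.
Answer: 20/29 + 21/29*e23. Recall the cover is two-to-one: with M of trace 759/841, both preimages act alike, and the stated e23 sign chooses the sheet.


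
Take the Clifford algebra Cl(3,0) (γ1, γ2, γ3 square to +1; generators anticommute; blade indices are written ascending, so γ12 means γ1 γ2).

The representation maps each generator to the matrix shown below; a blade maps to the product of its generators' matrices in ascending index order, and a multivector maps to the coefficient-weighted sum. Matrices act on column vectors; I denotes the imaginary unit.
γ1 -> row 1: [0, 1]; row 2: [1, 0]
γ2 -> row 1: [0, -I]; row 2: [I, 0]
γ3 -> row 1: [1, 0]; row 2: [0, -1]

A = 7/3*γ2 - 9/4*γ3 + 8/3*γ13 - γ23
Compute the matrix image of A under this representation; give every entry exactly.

Bivector images (products of the table entries): rho(γ13) = rho(γ1)rho(γ3) = row 1: [0, -1]; row 2: [1, 0]; rho(γ23) = rho(γ2)rho(γ3) = row 1: [0, I]; row 2: [I, 0].
M = (7/3)*rho(γ2) + (-9/4)*rho(γ3) + (8/3)*rho(γ13) + (-1)*rho(γ23), summed entrywise:
Answer: row 1: [-9/4, -8/3 - 10*I/3]; row 2: [8/3 + 4*I/3, 9/4]


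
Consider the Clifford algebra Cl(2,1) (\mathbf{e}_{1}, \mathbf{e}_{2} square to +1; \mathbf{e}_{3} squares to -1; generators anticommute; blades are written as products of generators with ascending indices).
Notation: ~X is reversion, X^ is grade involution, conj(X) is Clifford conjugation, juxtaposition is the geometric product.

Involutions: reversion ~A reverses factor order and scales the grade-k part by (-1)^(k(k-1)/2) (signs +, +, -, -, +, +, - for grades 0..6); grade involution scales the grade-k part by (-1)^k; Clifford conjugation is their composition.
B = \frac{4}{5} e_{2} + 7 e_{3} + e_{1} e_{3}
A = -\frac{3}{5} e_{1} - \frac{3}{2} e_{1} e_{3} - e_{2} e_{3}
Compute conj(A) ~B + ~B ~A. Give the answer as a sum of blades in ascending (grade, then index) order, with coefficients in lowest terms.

first term: -\frac{3}{2} - \frac{21}{2} e_{1} - 7 e_{2} - \frac{7}{5} e_{3} + \frac{37}{25} e_{1} e_{2} + \frac{21}{5} e_{1} e_{3} - \frac{6}{5} e_{1} e_{2} e_{3}
second term: -\frac{3}{2} + \frac{21}{2} e_{1} + 7 e_{2} + \frac{1}{5} e_{3} - \frac{13}{25} e_{1} e_{2} + \frac{21}{5} e_{1} e_{3} - \frac{6}{5} e_{1} e_{2} e_{3}
Answer: -3 - \frac{6}{5} e_{3} + \frac{24}{25} e_{1} e_{2} + \frac{42}{5} e_{1} e_{3} - \frac{12}{5} e_{1} e_{2} e_{3}


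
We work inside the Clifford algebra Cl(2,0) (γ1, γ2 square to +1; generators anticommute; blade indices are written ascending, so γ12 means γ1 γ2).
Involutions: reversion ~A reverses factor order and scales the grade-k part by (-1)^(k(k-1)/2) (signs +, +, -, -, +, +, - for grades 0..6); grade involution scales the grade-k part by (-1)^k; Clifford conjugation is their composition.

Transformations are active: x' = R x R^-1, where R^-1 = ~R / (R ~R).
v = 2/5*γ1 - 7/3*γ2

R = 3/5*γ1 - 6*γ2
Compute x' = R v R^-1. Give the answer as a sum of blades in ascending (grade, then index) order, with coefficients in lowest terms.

~R = 3/5*γ1 - 6*γ2, and R ~R = 909/25, so R^-1 = ~R / (909/25).
R v = 356/25 + γ12
Answer: 106/1515*γ1 - 239/101*γ2


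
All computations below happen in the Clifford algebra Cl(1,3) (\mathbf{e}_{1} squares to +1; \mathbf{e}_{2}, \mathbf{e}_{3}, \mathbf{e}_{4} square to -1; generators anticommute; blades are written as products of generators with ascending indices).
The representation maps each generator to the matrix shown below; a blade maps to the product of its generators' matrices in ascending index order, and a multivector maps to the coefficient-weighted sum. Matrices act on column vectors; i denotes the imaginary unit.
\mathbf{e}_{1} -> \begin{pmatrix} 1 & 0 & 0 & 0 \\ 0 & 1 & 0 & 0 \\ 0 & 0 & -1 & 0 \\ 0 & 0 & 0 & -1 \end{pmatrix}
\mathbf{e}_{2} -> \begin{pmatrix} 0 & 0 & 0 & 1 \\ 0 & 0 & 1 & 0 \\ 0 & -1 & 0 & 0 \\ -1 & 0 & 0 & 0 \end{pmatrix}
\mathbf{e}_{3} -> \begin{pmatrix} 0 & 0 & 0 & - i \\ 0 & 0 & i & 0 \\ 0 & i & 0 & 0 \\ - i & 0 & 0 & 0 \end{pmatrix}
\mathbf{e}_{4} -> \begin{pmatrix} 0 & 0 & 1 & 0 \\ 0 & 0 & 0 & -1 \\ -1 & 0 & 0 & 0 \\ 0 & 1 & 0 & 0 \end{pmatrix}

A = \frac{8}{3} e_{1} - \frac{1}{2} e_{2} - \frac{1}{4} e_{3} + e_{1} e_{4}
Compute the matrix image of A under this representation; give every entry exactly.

Bivector images (products of the table entries): rho(e_{1} e_{4}) = rho(\mathbf{e}_{1})rho(\mathbf{e}_{4}) = \begin{pmatrix} 0 & 0 & 1 & 0 \\ 0 & 0 & 0 & -1 \\ 1 & 0 & 0 & 0 \\ 0 & -1 & 0 & 0 \end{pmatrix}.
M = (\frac{8}{3})*rho(e_{1}) + (-\frac{1}{2})*rho(e_{2}) + (-\frac{1}{4})*rho(e_{3}) + (1)*rho(e_{1} e_{4}), summed entrywise:
Answer: \begin{pmatrix} \frac{8}{3} & 0 & 1 & - \frac{1}{2} + \frac{i}{4} \\ 0 & \frac{8}{3} & - \frac{1}{2} - \frac{i}{4} & -1 \\ 1 & \frac{1}{2} - \frac{i}{4} & - \frac{8}{3} & 0 \\ \frac{1}{2} + \frac{i}{4} & -1 & 0 & - \frac{8}{3} \end{pmatrix}


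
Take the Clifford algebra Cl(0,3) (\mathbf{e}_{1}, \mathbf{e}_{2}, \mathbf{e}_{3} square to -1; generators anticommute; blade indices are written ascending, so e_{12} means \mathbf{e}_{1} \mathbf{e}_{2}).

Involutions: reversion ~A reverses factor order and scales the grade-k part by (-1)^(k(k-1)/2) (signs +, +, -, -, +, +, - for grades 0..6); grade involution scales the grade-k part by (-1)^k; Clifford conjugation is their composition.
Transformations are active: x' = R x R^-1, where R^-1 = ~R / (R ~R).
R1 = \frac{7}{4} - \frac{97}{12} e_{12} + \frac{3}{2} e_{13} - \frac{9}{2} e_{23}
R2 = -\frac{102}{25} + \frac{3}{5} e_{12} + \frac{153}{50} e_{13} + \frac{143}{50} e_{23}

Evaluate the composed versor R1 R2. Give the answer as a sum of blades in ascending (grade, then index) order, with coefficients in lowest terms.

Distribute over the terms of R1 (each basis-blade product reordered to ascending indices, repeated generators contracted through their squares):
(\frac{7}{4}) R2 = -\frac{357}{50} + \frac{21}{20} e_{12} + \frac{1071}{200} e_{13} + \frac{1001}{200} e_{23}
(-\frac{97}{12} e_{12}) R2 = \frac{97}{20} + \frac{1649}{50} e_{12} + \frac{13871}{600} e_{13} - \frac{4947}{200} e_{23}
(\frac{3}{2} e_{13}) R2 = -\frac{459}{100} + \frac{429}{100} e_{12} - \frac{153}{25} e_{13} - \frac{9}{10} e_{23}
(-\frac{9}{2} e_{23}) R2 = \frac{1287}{100} + \frac{1377}{100} e_{12} - \frac{27}{10} e_{13} + \frac{459}{25} e_{23}
Summing the partial products and collecting blades:
Answer: \frac{599}{100} + \frac{5209}{100} e_{12} + \frac{1474}{75} e_{13} - \frac{227}{100} e_{23}


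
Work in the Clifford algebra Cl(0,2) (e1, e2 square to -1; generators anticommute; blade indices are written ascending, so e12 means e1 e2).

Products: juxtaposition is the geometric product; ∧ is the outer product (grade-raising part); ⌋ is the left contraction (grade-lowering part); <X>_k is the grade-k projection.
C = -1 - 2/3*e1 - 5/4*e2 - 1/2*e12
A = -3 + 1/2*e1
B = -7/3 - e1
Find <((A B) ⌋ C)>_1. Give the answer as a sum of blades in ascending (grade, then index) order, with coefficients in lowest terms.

step 1: 15/2 + 11/6*e1
step 2: -113/18 - 5*e1 - 203/24*e2 - 15/4*e12
step 3: -5*e1 - 203/24*e2
Answer: -5*e1 - 203/24*e2


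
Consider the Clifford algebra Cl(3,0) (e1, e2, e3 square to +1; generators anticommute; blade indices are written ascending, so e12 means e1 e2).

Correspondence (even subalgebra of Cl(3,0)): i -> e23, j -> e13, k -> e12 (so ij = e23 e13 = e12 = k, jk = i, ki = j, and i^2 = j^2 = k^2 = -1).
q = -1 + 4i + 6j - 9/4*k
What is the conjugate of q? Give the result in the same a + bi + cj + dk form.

In blades: q = -1 - 9/4*e12 + 6*e13 + 4*e23.
Quaternion conjugation is reversion on the even subalgebra: the scalar is fixed and every grade-2 blade flips sign, giving -1 + 9/4*e12 - 6*e13 - 4*e23; translating back:
Answer: -1 - 4i - 6j + 9/4*k


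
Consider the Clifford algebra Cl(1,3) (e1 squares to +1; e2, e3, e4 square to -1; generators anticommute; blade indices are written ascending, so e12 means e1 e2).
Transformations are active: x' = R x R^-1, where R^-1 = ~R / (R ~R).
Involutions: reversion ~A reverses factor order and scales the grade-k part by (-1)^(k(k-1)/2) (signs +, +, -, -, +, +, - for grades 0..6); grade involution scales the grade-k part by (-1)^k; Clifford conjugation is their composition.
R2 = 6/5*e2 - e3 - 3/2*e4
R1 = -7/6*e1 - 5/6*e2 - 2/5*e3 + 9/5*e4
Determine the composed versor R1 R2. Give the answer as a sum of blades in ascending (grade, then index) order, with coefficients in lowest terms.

Distribute over the terms of R2 (each basis-blade product reordered to ascending indices, repeated generators contracted through their squares):
R1 (6/5*e2) = 1 - 7/5*e12 + 12/25*e23 - 54/25*e24
R1 (-e3) = -2/5 + 7/6*e13 + 5/6*e23 + 9/5*e34
R1 (-3/2*e4) = 27/10 + 7/4*e14 + 5/4*e24 + 3/5*e34
Summing the partial products and collecting blades:
Answer: 33/10 - 7/5*e12 + 7/6*e13 + 7/4*e14 + 197/150*e23 - 91/100*e24 + 12/5*e34
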